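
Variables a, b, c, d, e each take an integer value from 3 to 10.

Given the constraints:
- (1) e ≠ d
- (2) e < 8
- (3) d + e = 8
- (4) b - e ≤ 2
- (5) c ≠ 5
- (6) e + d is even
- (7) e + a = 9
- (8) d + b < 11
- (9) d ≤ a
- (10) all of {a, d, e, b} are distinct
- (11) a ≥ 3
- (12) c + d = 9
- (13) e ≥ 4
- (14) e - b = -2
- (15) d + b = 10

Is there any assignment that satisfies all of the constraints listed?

Satisfiable

The assignment a = 4, b = 7, c = 6, d = 3, e = 5 works:
  constraint 3 holds since d + e = 8.
  constraint 4 holds since b - e = 2.
The rest check out directly.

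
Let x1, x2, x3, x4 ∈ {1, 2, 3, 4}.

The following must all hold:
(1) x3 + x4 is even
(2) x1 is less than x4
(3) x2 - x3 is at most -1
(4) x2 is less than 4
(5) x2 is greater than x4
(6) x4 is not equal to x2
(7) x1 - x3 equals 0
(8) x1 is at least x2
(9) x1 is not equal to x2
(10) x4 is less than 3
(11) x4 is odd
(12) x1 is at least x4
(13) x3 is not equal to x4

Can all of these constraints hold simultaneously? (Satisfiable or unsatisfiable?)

Constraints 2, 5, and 8 give x1 < x4, x4 < x2, x2 ≤ x1. Chaining: x1 < x4 < x2 ≤ x1, which forces x1 < x1 — impossible.

Unsatisfiable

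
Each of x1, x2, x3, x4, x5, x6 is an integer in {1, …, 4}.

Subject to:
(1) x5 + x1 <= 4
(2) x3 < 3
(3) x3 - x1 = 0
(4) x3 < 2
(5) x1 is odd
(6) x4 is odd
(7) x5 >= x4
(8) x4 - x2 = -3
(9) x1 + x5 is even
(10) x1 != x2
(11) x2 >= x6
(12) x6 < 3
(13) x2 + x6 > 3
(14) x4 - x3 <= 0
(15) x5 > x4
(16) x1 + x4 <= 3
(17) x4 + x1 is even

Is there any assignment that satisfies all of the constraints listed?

Satisfiable

Try x1 = 1, x2 = 4, x3 = 1, x4 = 1, x5 = 3, x6 = 1.
Check constraint 1: x5 + x1 = 4; constraint 3: x3 - x1 = 0. The remaining constraints are straightforward to verify.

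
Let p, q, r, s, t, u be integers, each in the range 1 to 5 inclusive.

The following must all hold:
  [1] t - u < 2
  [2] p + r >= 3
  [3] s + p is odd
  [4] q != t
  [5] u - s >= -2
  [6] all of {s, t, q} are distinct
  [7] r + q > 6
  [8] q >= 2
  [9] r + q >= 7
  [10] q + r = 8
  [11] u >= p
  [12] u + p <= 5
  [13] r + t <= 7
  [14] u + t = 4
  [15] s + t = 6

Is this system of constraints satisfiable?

Satisfiable

One satisfying assignment is p = 1, q = 3, r = 5, s = 4, t = 2, u = 2.
For the less obvious constraints — constraint 1: t - u = 0; constraint 2: p + r = 6 — and the others hold by inspection.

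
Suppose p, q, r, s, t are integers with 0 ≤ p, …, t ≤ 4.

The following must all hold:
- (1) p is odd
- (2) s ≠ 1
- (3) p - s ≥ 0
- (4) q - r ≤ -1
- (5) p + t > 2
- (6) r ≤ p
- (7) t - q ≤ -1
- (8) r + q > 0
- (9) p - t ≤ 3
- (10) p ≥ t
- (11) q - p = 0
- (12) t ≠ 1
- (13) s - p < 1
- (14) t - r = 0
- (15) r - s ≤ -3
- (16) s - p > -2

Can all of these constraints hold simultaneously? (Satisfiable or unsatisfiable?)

Unsatisfiable

Constraints 3, 4, 7, 9, and 15 give q − t ≥ 1, t − p ≥ -3, p − s ≥ 0, s − r ≥ 3, r − q ≥ 1.
Adding all 5 inequalities: the left sides telescope to 0, and the right sides sum to 1 + (-3) + 0 + 3 + 1 = 2. So 0 ≥ 2, which is false.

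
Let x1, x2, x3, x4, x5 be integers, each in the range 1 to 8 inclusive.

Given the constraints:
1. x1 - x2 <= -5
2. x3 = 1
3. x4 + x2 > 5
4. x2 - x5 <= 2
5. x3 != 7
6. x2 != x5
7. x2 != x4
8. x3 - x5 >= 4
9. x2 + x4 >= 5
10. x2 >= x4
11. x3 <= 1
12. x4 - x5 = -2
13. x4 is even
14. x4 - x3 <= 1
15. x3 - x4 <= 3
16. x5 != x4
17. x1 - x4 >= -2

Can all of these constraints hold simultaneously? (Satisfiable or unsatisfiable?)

Unsatisfiable

Constraints 1, 4, 8, 15, and 17 give x5 − x2 ≥ -2, x2 − x1 ≥ 5, x1 − x4 ≥ -2, x4 − x3 ≥ -3, x3 − x5 ≥ 4.
Adding all 5 inequalities: the left sides telescope to 0, and the right sides sum to (-2) + 5 + (-2) + (-3) + 4 = 2. So 0 ≥ 2, which is false.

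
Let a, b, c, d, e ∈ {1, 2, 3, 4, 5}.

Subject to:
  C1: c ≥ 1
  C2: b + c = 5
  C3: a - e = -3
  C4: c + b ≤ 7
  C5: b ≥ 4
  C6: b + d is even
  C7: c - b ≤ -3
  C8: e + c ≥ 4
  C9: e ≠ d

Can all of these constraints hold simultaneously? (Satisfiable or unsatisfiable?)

One satisfying assignment is a = 1, b = 4, c = 1, d = 2, e = 4.
For the less obvious constraints — constraint 2: b + c = 5; constraint 3: a - e = -3; constraint 4: c + b = 5 — and the others hold by inspection.

Satisfiable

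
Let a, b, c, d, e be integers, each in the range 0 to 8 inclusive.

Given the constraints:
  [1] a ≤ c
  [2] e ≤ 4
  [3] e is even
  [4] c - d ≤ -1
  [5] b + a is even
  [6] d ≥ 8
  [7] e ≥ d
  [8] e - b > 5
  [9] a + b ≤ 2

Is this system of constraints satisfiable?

Unsatisfiable

From constraints 6 and 7: e ≥ d and d ≥ 8, so e ≥ 8. From constraint 2: e ≤ 4. But 4 < 8, so no value of e works.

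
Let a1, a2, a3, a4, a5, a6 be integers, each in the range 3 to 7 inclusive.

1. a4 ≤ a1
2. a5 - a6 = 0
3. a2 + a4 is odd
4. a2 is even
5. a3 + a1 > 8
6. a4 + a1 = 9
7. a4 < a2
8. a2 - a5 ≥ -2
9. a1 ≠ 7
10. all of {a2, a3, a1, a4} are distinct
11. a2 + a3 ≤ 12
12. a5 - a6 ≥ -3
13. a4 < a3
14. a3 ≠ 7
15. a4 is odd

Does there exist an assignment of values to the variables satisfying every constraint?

Setting (a1, a2, a3, a4, a5, a6) = (6, 4, 5, 3, 3, 3) satisfies everything: constraint 2: a5 - a6 = 0; constraint 5: a3 + a1 = 11; constraint 6: a4 + a1 = 9, and the others follow.

Satisfiable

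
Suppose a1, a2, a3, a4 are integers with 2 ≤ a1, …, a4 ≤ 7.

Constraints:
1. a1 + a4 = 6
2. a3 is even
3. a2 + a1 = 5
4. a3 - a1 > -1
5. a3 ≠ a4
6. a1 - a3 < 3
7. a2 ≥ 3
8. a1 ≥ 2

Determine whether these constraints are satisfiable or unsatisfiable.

Satisfiable

One satisfying assignment is a1 = 2, a2 = 3, a3 = 2, a4 = 4.
For the less obvious constraints — constraint 1: a1 + a4 = 6; constraint 3: a2 + a1 = 5 — and the others hold by inspection.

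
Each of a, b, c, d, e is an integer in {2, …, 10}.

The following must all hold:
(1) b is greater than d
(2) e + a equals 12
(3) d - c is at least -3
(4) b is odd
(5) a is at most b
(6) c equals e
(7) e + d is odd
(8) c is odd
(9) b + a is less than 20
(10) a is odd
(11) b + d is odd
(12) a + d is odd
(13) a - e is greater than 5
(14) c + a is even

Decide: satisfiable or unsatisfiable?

The assignment a = 9, b = 9, c = 3, d = 2, e = 3 works:
  constraint 2 holds since e + a = 12.
  constraint 3 holds since d - c = -1.
The rest check out directly.

Satisfiable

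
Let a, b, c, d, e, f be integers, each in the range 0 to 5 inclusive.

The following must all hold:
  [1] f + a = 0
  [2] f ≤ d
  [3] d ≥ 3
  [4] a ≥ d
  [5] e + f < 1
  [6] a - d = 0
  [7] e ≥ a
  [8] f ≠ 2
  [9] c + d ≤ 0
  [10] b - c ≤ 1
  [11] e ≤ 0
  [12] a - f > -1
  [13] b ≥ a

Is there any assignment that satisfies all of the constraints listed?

Unsatisfiable

From constraints 3 and 4: a ≥ d and d ≥ 3, so a ≥ 3. From constraints 7 and 11: a ≤ e and e ≤ 0, so a ≤ 0. But 0 < 3, so no value of a works.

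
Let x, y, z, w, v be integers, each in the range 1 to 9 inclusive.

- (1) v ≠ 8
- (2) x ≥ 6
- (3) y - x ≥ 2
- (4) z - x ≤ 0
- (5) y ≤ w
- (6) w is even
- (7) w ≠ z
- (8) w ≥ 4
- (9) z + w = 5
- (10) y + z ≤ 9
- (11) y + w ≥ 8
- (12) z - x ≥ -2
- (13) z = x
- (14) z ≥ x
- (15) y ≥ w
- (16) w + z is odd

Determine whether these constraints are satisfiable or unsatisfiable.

Unsatisfiable

From constraints 8 and 15: y ≥ w ≥ 4. From constraints 2 and 14: z ≥ x ≥ 6. Hence y + z ≥ 10. But constraint 10 requires y + z ≤ 9, and 9 < 10. Contradiction.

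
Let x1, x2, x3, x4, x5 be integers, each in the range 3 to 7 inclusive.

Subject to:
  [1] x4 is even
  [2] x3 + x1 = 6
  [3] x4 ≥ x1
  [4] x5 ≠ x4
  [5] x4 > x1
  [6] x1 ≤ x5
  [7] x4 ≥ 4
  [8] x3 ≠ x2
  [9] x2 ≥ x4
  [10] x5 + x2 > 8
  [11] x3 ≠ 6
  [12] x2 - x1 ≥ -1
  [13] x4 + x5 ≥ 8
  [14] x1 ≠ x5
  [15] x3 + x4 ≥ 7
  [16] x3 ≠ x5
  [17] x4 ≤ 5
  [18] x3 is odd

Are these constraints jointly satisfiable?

Take x1 = 3, x2 = 4, x3 = 3, x4 = 4, x5 = 6. Then constraint 2: x3 + x1 = 6; constraint 10: x5 + x2 = 10, and every other listed constraint is also met.

Satisfiable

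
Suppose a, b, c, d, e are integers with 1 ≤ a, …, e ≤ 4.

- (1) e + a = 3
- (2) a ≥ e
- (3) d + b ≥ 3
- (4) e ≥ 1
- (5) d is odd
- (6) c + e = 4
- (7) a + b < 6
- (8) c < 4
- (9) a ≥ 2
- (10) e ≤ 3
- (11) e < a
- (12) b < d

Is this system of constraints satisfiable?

Satisfiable

Try a = 2, b = 1, c = 3, d = 3, e = 1.
Check constraint 1: e + a = 3; constraint 3: d + b = 4; constraint 6: c + e = 4. The remaining constraints are straightforward to verify.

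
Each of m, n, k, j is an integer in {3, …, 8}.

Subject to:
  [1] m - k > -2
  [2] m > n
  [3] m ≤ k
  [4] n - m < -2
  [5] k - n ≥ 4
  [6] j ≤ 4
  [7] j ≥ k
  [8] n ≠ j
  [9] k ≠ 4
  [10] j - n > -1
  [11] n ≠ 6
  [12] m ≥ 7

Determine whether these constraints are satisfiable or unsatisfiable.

Unsatisfiable

From constraints 3 and 12: k ≥ m and m ≥ 7, so k ≥ 7. From constraints 6 and 7: k ≤ j and j ≤ 4, so k ≤ 4. But 4 < 7, so no value of k works.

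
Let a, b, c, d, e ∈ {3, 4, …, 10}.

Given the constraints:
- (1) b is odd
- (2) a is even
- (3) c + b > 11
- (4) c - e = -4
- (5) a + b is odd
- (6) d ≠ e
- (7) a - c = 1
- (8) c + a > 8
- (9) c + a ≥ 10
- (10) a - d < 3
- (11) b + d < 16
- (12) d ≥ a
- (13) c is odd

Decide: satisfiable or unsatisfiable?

Satisfiable

The assignment a = 6, b = 7, c = 5, d = 6, e = 9 works:
  constraint 3 holds since c + b = 12.
  constraint 4 holds since c - e = -4.
The rest check out directly.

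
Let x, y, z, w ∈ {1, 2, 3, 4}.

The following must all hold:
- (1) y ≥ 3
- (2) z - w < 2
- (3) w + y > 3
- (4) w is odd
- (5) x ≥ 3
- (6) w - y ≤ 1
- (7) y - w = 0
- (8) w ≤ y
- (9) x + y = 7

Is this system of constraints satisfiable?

Setting (x, y, z, w) = (4, 3, 4, 3) satisfies everything: constraint 2: z - w = 1; constraint 3: w + y = 6, and the others follow.

Satisfiable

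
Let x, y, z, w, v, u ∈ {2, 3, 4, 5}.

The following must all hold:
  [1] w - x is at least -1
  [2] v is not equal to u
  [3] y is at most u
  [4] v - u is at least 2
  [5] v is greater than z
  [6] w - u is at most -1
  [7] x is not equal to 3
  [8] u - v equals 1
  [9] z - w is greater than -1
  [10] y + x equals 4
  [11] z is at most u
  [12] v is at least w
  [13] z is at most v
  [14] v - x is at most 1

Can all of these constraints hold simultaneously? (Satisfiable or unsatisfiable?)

Unsatisfiable

Constraints 1, 4, 6, and 14 give w − x ≥ -1, x − v ≥ -1, v − u ≥ 2, u − w ≥ 1.
Adding all 4 inequalities: the left sides telescope to 0, and the right sides sum to (-1) + (-1) + 2 + 1 = 1. So 0 ≥ 1, which is false.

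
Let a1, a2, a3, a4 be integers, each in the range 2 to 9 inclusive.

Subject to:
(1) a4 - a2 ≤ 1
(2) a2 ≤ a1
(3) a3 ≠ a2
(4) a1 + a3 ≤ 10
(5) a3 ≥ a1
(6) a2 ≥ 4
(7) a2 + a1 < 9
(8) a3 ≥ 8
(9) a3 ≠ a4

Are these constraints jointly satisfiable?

Unsatisfiable

From constraints 2 and 6: a1 ≥ a2 ≥ 4. From constraint 8: a3 ≥ 8. Hence a1 + a3 ≥ 12. But constraint 4 requires a1 + a3 ≤ 10, and 10 < 12. Contradiction.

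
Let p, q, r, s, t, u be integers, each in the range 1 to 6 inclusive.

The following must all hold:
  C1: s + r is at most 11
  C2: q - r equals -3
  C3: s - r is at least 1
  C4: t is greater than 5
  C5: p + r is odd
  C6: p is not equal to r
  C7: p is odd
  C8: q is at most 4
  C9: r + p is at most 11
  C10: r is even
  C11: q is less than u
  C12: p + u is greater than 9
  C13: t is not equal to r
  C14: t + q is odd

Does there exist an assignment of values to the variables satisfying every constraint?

Satisfiable

Try p = 5, q = 1, r = 4, s = 6, t = 6, u = 6.
Check constraint 1: s + r = 10; constraint 2: q - r = -3; constraint 3: s - r = 2. The remaining constraints are straightforward to verify.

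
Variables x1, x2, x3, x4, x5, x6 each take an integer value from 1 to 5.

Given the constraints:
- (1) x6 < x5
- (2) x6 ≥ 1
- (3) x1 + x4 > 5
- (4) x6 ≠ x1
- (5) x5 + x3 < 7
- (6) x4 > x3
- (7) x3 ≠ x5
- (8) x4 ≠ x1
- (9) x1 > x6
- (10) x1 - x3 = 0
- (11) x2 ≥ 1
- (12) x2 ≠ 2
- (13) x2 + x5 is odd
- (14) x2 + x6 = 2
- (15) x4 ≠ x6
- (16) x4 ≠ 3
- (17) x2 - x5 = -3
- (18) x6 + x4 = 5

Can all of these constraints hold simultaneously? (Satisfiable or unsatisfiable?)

The assignment x1 = 2, x2 = 1, x3 = 2, x4 = 4, x5 = 4, x6 = 1 works:
  constraint 3 holds since x1 + x4 = 6.
  constraint 5 holds since x5 + x3 = 6.
The rest check out directly.

Satisfiable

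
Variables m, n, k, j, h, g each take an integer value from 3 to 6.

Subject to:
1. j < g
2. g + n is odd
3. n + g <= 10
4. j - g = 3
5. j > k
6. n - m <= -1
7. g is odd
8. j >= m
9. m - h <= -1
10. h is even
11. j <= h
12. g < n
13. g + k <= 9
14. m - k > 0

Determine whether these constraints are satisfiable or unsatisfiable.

Unsatisfiable

Constraints 1, 6, 8, and 12 give g < n, n < m, m ≤ j, j < g. Chaining: g < n < m ≤ j < g, which forces g < g — impossible.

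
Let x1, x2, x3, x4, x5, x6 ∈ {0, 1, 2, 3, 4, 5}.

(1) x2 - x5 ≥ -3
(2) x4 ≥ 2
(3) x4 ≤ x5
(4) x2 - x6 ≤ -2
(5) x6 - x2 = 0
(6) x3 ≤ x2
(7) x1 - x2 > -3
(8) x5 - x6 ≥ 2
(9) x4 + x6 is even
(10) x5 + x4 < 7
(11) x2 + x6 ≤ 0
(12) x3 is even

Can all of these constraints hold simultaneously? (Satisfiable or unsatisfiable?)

Constraints 1, 4, and 8 give x2 − x5 ≥ -3, x5 − x6 ≥ 2, x6 − x2 ≥ 2.
Adding all 3 inequalities: the left sides telescope to 0, and the right sides sum to (-3) + 2 + 2 = 1. So 0 ≥ 1, which is false.

Unsatisfiable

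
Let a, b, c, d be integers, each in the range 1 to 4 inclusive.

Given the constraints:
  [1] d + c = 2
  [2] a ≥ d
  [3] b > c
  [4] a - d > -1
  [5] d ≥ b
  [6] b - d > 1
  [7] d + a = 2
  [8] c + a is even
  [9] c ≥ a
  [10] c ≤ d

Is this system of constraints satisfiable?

Unsatisfiable

Constraints 2, 3, 5, and 9 give c < b, b ≤ d, d ≤ a, a ≤ c. Chaining: c < b ≤ d ≤ a ≤ c, which forces c < c — impossible.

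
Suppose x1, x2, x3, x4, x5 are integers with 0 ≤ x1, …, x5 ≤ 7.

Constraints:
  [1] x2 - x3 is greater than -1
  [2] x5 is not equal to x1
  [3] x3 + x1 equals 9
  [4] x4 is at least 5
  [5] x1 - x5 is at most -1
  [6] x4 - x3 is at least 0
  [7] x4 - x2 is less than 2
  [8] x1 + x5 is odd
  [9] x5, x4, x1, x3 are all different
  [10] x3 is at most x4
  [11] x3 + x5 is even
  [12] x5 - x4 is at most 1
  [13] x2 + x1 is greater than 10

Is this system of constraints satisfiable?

Satisfiable

Try x1 = 5, x2 = 6, x3 = 4, x4 = 7, x5 = 6.
Check constraint 1: x2 - x3 = 2; constraint 3: x3 + x1 = 9; constraint 5: x1 - x5 = -1. The remaining constraints are straightforward to verify.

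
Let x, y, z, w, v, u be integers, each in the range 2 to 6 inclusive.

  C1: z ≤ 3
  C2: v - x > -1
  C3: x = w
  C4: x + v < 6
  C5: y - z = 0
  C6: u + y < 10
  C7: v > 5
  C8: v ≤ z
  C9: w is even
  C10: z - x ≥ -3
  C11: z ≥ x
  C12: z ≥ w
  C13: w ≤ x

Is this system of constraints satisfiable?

Unsatisfiable

From constraint 7: v ≥ 6. From constraints 1 and 8: v ≤ z and z ≤ 3, so v ≤ 3. But 3 < 6, so no value of v works.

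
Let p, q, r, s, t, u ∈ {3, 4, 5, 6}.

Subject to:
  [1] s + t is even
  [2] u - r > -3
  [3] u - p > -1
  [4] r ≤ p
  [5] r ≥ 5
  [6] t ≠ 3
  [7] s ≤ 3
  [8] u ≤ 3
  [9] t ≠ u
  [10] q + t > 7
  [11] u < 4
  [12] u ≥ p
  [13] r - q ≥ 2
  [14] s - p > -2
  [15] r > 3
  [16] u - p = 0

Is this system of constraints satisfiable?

Unsatisfiable

From constraints 4 and 5: p ≥ r and r ≥ 5, so p ≥ 5. From constraints 8 and 12: p ≤ u and u ≤ 3, so p ≤ 3. But 3 < 5, so no value of p works.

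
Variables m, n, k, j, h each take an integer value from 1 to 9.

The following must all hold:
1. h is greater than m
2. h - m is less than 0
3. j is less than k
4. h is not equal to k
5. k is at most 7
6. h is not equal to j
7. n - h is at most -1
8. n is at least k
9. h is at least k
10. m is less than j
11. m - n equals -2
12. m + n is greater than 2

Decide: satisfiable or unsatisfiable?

Unsatisfiable

Constraints 2, 3, 7, 8, and 10 give h < m, m < j, j < k, k ≤ n, n < h. Chaining: h < m < j < k ≤ n < h, which forces h < h — impossible.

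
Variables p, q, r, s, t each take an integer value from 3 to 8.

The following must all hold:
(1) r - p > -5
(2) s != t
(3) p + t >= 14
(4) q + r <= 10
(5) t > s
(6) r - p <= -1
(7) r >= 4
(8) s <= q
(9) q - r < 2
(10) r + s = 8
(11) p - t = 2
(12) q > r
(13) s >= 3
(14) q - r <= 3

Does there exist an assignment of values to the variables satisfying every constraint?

One satisfying assignment is p = 8, q = 5, r = 4, s = 4, t = 6.
For the less obvious constraints — constraint 1: r - p = -4; constraint 3: p + t = 14 — and the others hold by inspection.

Satisfiable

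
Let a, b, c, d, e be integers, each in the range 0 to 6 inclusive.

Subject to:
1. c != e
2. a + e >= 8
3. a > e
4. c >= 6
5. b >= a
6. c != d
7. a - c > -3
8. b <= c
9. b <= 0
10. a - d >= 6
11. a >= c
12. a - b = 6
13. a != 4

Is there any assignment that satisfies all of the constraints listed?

From constraints 4 and 11: a ≥ c and c ≥ 6, so a ≥ 6. From constraints 5 and 9: a ≤ b and b ≤ 0, so a ≤ 0. But 0 < 6, so no value of a works.

Unsatisfiable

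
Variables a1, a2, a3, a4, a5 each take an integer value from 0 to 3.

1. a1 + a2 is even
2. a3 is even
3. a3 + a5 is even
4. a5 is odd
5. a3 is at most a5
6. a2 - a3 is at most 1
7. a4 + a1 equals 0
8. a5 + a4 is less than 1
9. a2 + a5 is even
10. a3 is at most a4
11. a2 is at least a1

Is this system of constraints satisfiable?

Unsatisfiable

Constraint 2 makes a3 even and constraint 4 makes a5 odd, so a3 + a5 must be odd. Constraint 3 says a3 + a5 is even — contradiction.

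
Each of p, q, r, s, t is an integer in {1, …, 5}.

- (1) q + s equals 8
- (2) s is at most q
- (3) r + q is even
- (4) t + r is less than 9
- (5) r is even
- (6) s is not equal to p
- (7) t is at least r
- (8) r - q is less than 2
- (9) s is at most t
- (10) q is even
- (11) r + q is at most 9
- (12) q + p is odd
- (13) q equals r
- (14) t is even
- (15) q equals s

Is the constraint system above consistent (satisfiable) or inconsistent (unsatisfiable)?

Satisfiable

Setting (p, q, r, s, t) = (1, 4, 4, 4, 4) satisfies everything: constraint 1: q + s = 8; constraint 4: t + r = 8, and the others follow.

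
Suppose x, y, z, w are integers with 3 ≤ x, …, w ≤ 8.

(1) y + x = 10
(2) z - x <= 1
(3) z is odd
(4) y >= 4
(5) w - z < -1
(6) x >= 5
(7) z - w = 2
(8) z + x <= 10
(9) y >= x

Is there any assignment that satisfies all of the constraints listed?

The assignment x = 5, y = 5, z = 5, w = 3 works:
  constraint 1 holds since y + x = 10.
  constraint 2 holds since z - x = 0.
  constraint 5 holds since w - z = -2.
The rest check out directly.

Satisfiable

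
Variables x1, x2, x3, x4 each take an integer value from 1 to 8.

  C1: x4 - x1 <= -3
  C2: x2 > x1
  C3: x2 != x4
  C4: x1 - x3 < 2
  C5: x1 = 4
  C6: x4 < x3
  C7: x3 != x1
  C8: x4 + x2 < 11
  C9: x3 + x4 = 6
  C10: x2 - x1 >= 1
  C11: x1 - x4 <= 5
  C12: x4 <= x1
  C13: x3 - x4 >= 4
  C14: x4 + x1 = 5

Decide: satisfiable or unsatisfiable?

Satisfiable

The assignment x1 = 4, x2 = 7, x3 = 5, x4 = 1 works:
  constraint 1 holds since x4 - x1 = -3.
  constraint 4 holds since x1 - x3 = -1.
The rest check out directly.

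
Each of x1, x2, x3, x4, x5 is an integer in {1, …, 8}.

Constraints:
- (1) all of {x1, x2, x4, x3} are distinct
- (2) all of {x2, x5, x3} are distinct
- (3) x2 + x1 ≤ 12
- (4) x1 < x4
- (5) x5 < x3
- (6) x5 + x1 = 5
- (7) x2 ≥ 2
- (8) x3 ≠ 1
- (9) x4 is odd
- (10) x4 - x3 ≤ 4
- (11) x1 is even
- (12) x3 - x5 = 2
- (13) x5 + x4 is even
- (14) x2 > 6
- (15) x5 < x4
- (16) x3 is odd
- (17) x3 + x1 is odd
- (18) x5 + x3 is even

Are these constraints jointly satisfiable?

The assignment x1 = 2, x2 = 8, x3 = 5, x4 = 7, x5 = 3 works:
  constraint 3 holds since x2 + x1 = 10.
  constraint 6 holds since x5 + x1 = 5.
The rest check out directly.

Satisfiable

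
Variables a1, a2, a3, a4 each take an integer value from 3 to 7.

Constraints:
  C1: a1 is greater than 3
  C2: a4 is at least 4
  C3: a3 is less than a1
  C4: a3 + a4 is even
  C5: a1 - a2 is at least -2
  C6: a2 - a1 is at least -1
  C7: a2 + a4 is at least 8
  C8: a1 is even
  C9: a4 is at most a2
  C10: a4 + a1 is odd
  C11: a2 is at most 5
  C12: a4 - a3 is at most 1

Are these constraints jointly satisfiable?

The assignment a1 = 6, a2 = 5, a3 = 5, a4 = 5 works:
  constraint 5 holds since a1 - a2 = 1.
  constraint 6 holds since a2 - a1 = -1.
The rest check out directly.

Satisfiable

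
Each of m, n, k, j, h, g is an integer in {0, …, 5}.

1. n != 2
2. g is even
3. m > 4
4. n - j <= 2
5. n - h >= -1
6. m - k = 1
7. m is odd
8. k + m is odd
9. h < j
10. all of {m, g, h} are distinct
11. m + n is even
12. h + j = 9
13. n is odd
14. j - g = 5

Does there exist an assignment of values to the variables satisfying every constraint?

Take m = 5, n = 5, k = 4, j = 5, h = 4, g = 0. Then constraint 4: n - j = 0; constraint 5: n - h = 1, and every other listed constraint is also met.

Satisfiable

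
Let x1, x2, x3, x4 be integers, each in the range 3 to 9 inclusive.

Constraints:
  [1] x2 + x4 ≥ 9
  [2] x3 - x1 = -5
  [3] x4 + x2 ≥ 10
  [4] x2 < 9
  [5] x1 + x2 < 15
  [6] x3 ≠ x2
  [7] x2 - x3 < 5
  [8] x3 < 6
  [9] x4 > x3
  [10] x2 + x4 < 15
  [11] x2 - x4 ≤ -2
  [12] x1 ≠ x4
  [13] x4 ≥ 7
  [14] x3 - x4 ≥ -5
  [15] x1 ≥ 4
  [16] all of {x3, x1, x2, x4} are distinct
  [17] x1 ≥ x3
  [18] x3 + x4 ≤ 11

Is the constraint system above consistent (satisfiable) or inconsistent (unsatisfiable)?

One satisfying assignment is x1 = 8, x2 = 5, x3 = 3, x4 = 7.
For the less obvious constraints — constraint 1: x2 + x4 = 12; constraint 2: x3 - x1 = -5; constraint 3: x4 + x2 = 12 — and the others hold by inspection.

Satisfiable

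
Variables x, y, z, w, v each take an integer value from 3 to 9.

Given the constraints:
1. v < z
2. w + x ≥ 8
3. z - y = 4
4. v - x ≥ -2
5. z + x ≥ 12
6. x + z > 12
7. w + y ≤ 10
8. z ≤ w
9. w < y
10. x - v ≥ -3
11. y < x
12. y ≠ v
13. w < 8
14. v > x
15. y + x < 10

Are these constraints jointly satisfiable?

Constraints 1, 8, 9, 11, and 14 give w < y, y < x, x < v, v < z, z ≤ w. Chaining: w < y < x < v < z ≤ w, which forces w < w — impossible.

Unsatisfiable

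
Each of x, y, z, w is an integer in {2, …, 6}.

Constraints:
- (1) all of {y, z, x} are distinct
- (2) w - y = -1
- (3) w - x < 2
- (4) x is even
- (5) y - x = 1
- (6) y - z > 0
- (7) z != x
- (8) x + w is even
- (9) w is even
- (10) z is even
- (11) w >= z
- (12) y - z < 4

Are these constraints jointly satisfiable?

Satisfiable

Take x = 4, y = 5, z = 2, w = 4. Then constraint 2: w - y = -1; constraint 3: w - x = 0, and every other listed constraint is also met.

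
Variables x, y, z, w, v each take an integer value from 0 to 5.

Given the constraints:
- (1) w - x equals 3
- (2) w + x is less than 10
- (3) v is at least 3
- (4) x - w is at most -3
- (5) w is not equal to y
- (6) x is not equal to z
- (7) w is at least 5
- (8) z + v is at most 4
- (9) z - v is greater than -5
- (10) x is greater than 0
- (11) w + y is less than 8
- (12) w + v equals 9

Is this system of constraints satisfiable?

One satisfying assignment is x = 2, y = 1, z = 0, w = 5, v = 4.
For the less obvious constraints — constraint 1: w - x = 3; constraint 2: w + x = 7 — and the others hold by inspection.

Satisfiable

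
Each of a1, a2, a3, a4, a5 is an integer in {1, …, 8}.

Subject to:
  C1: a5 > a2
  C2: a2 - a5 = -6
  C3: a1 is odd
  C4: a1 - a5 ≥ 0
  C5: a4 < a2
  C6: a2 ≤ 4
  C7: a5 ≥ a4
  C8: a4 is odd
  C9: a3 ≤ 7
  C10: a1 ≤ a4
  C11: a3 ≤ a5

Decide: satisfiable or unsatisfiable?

Unsatisfiable

Constraints 1, 4, 5, and 10 give a1 ≤ a4, a4 < a2, a2 < a5, a5 ≤ a1. Chaining: a1 ≤ a4 < a2 < a5 ≤ a1, which forces a1 < a1 — impossible.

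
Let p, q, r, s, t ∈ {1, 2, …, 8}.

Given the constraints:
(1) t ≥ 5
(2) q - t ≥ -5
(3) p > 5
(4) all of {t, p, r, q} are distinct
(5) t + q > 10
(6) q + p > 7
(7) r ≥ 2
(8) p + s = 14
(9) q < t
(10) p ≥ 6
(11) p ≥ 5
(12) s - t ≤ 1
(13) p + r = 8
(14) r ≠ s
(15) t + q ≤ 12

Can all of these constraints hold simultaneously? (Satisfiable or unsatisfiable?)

The assignment p = 6, q = 4, r = 2, s = 8, t = 8 works:
  constraint 2 holds since q - t = -4.
  constraint 5 holds since t + q = 12.
The rest check out directly.

Satisfiable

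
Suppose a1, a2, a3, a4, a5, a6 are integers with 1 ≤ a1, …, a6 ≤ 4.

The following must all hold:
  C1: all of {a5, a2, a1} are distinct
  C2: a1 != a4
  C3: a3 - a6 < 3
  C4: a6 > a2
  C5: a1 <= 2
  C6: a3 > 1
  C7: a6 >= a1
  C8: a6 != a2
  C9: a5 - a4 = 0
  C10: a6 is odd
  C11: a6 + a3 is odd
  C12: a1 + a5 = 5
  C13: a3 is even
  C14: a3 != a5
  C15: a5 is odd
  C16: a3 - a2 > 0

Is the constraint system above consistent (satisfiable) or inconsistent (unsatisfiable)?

Setting (a1, a2, a3, a4, a5, a6) = (2, 1, 4, 3, 3, 3) satisfies everything: constraint 3: a3 - a6 = 1; constraint 9: a5 - a4 = 0, and the others follow.

Satisfiable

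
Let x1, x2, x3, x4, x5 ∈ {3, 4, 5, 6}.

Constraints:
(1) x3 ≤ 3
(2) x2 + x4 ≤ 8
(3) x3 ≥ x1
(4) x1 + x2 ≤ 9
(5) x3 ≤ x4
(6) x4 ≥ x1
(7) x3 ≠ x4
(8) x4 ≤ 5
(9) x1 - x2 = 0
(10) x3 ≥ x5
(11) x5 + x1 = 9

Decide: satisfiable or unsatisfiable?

Unsatisfiable

From constraints 1 and 10: x5 ≤ x3 ≤ 3. From constraints 6 and 8: x1 ≤ x4 ≤ 5. Hence x5 + x1 ≤ 8. But constraint 11 requires x5 + x1 = 9, and 9 > 8. Contradiction.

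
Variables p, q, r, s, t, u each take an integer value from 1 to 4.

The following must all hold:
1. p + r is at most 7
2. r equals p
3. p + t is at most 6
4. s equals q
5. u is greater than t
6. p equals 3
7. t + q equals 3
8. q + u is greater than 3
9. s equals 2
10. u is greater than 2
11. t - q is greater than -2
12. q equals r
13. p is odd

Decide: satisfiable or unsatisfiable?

Constraint 9 fixes s = 2 and constraint 6 fixes p = 3. Constraints 2, 4, and 12 give s = q = r = p, so s = p. But 2 ≠ 3 — contradiction.

Unsatisfiable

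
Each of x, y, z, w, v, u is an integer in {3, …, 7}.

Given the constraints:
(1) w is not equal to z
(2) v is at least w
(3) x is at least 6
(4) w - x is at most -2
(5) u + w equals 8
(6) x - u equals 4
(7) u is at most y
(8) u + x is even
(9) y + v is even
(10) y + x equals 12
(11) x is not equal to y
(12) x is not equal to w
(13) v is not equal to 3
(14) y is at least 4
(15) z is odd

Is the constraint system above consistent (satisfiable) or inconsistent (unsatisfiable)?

Satisfiable

Setting (x, y, z, w, v, u) = (7, 5, 3, 5, 7, 3) satisfies everything: constraint 4: w - x = -2; constraint 5: u + w = 8, and the others follow.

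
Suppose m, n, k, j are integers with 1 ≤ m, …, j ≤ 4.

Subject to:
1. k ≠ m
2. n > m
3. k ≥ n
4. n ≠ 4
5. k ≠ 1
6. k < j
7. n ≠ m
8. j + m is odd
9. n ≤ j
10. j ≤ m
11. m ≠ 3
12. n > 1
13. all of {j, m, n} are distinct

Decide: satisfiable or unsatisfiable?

Constraints 2, 3, 6, and 10 give j ≤ m, m < n, n ≤ k, k < j. Chaining: j ≤ m < n ≤ k < j, which forces j < j — impossible.

Unsatisfiable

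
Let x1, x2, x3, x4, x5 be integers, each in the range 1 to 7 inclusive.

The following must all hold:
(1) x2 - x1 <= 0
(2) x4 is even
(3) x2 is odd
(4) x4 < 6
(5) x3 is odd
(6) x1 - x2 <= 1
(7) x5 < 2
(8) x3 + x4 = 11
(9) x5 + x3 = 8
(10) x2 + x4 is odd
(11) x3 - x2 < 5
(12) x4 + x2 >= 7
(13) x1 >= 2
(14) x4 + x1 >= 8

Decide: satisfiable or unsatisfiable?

Try x1 = 5, x2 = 5, x3 = 7, x4 = 4, x5 = 1.
Check constraint 1: x2 - x1 = 0; constraint 6: x1 - x2 = 0; constraint 8: x3 + x4 = 11. The remaining constraints are straightforward to verify.

Satisfiable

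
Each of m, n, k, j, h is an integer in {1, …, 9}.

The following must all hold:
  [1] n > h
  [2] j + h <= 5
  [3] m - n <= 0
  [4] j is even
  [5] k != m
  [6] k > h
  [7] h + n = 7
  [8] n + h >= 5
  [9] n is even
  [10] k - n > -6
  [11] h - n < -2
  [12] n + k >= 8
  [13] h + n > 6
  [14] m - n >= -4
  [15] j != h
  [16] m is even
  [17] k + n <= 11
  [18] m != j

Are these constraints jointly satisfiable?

The assignment m = 4, n = 6, k = 2, j = 2, h = 1 works:
  constraint 2 holds since j + h = 3.
  constraint 3 holds since m - n = -2.
  constraint 7 holds since h + n = 7.
The rest check out directly.

Satisfiable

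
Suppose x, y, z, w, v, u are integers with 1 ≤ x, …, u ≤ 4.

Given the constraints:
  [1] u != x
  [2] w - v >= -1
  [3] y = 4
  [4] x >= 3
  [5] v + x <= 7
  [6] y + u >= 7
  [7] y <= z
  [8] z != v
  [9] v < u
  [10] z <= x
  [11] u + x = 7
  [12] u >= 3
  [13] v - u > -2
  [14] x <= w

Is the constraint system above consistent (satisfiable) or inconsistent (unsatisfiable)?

Satisfiable

The assignment x = 4, y = 4, z = 4, w = 4, v = 2, u = 3 works:
  constraint 2 holds since w - v = 2.
  constraint 5 holds since v + x = 6.
The rest check out directly.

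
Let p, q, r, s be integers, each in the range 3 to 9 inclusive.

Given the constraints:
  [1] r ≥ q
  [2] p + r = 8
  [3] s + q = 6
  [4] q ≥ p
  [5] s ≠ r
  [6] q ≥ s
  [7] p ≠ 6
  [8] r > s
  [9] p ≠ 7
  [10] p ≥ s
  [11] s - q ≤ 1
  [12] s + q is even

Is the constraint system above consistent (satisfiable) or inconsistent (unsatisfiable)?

One satisfying assignment is p = 3, q = 3, r = 5, s = 3.
For the less obvious constraints — constraint 2: p + r = 8; constraint 3: s + q = 6 — and the others hold by inspection.

Satisfiable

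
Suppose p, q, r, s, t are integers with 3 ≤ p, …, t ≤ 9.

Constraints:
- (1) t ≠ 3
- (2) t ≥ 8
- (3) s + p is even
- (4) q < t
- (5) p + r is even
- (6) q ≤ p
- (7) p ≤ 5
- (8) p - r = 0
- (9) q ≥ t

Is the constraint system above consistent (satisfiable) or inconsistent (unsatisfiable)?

From constraints 2 and 9: q ≥ t and t ≥ 8, so q ≥ 8. From constraints 6 and 7: q ≤ p and p ≤ 5, so q ≤ 5. But 5 < 8, so no value of q works.

Unsatisfiable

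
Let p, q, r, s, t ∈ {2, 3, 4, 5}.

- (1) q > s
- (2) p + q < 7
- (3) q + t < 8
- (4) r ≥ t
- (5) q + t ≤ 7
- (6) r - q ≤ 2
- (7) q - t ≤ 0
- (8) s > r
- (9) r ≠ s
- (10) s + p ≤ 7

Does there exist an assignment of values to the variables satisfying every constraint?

Unsatisfiable

Constraints 1, 4, 7, and 8 give s < q, q ≤ t, t ≤ r, r < s. Chaining: s < q ≤ t ≤ r < s, which forces s < s — impossible.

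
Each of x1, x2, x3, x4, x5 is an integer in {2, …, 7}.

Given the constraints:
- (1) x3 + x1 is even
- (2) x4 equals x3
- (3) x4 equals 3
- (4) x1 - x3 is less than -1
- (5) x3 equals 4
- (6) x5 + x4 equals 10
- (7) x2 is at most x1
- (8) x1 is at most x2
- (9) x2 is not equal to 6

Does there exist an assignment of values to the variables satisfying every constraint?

Unsatisfiable

Constraint 3 fixes x4 = 3 and constraint 5 fixes x3 = 4, but constraint 2 requires x4 = x3. Since 3 ≠ 4, contradiction.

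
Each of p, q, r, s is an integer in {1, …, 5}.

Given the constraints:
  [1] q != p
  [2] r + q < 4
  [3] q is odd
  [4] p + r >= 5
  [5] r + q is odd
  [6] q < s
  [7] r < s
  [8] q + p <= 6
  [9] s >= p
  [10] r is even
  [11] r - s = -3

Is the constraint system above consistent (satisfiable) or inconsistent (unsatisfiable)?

Satisfiable

Try p = 3, q = 1, r = 2, s = 5.
Check constraint 2: r + q = 3; constraint 4: p + r = 5. The remaining constraints are straightforward to verify.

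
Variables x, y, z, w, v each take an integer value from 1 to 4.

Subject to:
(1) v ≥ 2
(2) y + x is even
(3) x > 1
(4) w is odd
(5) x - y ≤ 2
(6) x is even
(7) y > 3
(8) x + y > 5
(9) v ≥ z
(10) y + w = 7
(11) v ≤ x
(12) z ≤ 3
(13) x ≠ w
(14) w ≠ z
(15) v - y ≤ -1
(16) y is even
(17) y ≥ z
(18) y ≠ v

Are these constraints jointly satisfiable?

Try x = 4, y = 4, z = 2, w = 3, v = 3.
Check constraint 5: x - y = 0; constraint 8: x + y = 8; constraint 10: y + w = 7. The remaining constraints are straightforward to verify.

Satisfiable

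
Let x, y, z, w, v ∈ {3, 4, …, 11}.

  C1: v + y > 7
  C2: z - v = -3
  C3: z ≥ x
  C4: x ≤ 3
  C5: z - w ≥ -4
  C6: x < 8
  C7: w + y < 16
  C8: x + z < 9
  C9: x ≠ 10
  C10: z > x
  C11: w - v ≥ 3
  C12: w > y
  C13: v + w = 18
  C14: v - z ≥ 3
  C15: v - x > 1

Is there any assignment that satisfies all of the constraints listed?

Unsatisfiable

Constraints 5, 11, and 14 give w − v ≥ 3, v − z ≥ 3, z − w ≥ -4.
Adding all 3 inequalities: the left sides telescope to 0, and the right sides sum to 3 + 3 + (-4) = 2. So 0 ≥ 2, which is false.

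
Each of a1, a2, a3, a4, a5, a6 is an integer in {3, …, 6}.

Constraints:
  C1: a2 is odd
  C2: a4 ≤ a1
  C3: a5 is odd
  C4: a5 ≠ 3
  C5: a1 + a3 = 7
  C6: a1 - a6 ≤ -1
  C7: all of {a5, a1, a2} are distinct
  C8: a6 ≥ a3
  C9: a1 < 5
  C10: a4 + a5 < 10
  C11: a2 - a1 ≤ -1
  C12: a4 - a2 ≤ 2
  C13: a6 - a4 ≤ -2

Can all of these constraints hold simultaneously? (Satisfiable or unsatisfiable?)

Unsatisfiable

Constraints 6, 11, 12, and 13 give a2 − a4 ≥ -2, a4 − a6 ≥ 2, a6 − a1 ≥ 1, a1 − a2 ≥ 1.
Adding all 4 inequalities: the left sides telescope to 0, and the right sides sum to (-2) + 2 + 1 + 1 = 2. So 0 ≥ 2, which is false.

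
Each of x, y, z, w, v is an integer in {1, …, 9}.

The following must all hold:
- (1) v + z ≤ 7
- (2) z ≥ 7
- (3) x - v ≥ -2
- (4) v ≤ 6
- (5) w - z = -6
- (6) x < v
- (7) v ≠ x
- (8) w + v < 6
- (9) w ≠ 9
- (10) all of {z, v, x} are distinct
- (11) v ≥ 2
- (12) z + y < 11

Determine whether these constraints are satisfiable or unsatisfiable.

Unsatisfiable

From constraint 11: v ≥ 2. From constraint 2: z ≥ 7. Hence v + z ≥ 9. But constraint 1 requires v + z ≤ 7, and 7 < 9. Contradiction.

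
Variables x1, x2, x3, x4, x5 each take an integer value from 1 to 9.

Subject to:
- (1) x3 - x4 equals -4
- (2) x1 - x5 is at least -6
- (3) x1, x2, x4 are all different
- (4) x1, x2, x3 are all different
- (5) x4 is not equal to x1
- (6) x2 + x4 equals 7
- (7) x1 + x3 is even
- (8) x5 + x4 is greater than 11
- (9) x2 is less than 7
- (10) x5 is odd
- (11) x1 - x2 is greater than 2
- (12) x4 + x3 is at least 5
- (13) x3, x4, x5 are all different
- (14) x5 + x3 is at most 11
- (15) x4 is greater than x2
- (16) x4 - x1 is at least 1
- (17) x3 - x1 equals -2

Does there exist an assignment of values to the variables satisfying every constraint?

One satisfying assignment is x1 = 4, x2 = 1, x3 = 2, x4 = 6, x5 = 7.
For the less obvious constraints — constraint 1: x3 - x4 = -4; constraint 2: x1 - x5 = -3; constraint 6: x2 + x4 = 7 — and the others hold by inspection.

Satisfiable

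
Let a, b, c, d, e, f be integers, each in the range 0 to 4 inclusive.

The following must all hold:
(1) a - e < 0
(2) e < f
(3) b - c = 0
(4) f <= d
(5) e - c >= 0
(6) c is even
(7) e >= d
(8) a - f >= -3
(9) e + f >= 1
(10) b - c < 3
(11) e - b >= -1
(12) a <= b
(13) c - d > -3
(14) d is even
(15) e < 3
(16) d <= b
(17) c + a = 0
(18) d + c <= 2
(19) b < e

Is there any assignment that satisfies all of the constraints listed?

Constraints 2, 4, 16, and 19 give b < e, e < f, f ≤ d, d ≤ b. Chaining: b < e < f ≤ d ≤ b, which forces b < b — impossible.

Unsatisfiable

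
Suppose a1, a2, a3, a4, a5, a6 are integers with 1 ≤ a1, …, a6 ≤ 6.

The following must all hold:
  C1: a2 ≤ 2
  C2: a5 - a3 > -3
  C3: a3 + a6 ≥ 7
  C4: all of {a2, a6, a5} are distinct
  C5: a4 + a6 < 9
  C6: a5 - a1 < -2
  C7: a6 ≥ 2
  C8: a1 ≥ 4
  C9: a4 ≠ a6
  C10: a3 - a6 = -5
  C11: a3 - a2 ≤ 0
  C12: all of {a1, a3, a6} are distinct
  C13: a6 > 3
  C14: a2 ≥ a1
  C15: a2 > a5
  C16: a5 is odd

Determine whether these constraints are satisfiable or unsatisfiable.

From constraints 8 and 14: a2 ≥ a1 and a1 ≥ 4, so a2 ≥ 4. From constraint 1: a2 ≤ 2. But 2 < 4, so no value of a2 works.

Unsatisfiable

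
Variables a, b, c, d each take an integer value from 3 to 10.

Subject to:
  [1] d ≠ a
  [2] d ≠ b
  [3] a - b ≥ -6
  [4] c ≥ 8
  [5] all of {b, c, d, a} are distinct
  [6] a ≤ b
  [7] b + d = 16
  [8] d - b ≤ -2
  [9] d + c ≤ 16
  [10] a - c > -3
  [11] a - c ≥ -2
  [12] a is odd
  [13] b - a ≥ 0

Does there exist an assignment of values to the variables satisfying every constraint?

The assignment a = 7, b = 10, c = 8, d = 6 works:
  constraint 3 holds since a - b = -3.
  constraint 7 holds since b + d = 16.
  constraint 8 holds since d - b = -4.
The rest check out directly.

Satisfiable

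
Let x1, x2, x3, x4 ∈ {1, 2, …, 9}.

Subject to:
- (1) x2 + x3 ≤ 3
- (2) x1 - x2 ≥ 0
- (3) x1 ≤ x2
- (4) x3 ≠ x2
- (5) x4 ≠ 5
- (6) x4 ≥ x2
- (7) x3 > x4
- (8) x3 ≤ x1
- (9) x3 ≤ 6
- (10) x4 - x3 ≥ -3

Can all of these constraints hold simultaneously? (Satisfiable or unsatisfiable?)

Constraints 3, 6, 7, and 8 give x4 < x3, x3 ≤ x1, x1 ≤ x2, x2 ≤ x4. Chaining: x4 < x3 ≤ x1 ≤ x2 ≤ x4, which forces x4 < x4 — impossible.

Unsatisfiable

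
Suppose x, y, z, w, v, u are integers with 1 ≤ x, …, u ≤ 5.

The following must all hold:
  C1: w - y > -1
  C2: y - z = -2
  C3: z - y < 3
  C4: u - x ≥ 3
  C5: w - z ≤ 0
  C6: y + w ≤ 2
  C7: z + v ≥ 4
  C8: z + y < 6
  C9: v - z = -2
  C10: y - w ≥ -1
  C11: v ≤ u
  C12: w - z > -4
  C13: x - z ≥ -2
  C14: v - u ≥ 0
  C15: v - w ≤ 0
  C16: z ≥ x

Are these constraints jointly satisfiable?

Constraints 4, 5, 13, 14, and 15 give x − z ≥ -2, z − w ≥ 0, w − v ≥ 0, v − u ≥ 0, u − x ≥ 3.
Adding all 5 inequalities: the left sides telescope to 0, and the right sides sum to (-2) + 0 + 0 + 0 + 3 = 1. So 0 ≥ 1, which is false.

Unsatisfiable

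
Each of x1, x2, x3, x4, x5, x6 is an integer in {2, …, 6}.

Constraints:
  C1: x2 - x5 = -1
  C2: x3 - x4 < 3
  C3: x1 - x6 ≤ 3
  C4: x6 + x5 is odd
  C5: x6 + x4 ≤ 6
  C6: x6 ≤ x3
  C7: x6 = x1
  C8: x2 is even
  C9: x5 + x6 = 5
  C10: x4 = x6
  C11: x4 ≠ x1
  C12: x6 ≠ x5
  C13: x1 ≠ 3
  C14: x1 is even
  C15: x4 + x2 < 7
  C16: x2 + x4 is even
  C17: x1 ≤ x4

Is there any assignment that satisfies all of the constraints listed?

From constraints 7 and 10, x4 = x6 = x1, so x4 = x1. But constraint 11 says x4 ≠ x1. Contradiction.

Unsatisfiable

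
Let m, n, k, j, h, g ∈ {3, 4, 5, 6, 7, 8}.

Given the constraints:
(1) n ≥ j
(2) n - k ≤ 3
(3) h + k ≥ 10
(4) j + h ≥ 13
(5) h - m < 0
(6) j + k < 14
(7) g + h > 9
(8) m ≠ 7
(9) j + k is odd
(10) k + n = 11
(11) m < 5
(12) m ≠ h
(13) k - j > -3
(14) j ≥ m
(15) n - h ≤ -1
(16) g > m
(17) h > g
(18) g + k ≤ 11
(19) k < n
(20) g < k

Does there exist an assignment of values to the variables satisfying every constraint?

Unsatisfiable

Constraints 5, 15, 16, 19, and 20 give m < g, g < k, k < n, n < h, h < m. Chaining: m < g < k < n < h < m, which forces m < m — impossible.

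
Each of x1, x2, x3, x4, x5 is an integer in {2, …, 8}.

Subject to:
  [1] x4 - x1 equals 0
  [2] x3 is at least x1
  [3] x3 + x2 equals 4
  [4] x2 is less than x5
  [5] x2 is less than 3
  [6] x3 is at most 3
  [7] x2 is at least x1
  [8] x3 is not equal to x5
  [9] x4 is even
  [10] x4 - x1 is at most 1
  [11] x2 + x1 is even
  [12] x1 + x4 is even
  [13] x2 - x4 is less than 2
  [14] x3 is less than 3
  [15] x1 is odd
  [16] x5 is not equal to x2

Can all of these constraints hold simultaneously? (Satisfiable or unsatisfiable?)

Constraint 15 makes x1 odd and constraint 9 makes x4 even, so x1 + x4 must be odd. Constraint 12 says x1 + x4 is even — contradiction.

Unsatisfiable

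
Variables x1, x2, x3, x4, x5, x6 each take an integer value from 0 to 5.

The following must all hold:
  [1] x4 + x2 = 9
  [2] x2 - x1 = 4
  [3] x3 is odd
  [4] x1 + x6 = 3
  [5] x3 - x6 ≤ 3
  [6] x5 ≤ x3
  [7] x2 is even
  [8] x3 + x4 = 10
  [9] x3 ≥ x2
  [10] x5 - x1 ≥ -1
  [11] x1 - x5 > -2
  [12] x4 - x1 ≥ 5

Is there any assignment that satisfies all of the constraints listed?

Satisfiable

The assignment x1 = 0, x2 = 4, x3 = 5, x4 = 5, x5 = 1, x6 = 3 works:
  constraint 1 holds since x4 + x2 = 9.
  constraint 2 holds since x2 - x1 = 4.
  constraint 4 holds since x1 + x6 = 3.
The rest check out directly.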